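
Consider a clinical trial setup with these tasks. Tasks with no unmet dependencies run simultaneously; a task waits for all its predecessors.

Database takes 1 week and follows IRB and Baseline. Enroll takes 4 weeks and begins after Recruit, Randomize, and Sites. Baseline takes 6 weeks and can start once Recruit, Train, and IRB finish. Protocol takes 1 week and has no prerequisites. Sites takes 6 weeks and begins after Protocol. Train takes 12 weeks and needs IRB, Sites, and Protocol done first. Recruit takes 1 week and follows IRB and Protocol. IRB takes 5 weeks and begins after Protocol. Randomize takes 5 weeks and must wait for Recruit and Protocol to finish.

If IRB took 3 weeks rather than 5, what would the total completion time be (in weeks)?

As given, the longest chain is Protocol→Sites→Train→Baseline→Database = 1+6+12+6+1 = 26, so the finish is 26 weeks.
The longest path through IRB is only 25 weeks, so IRB has float 1.
The critical path is still Protocol→Sites→Train→Baseline→Database; finish is now 26 weeks.

26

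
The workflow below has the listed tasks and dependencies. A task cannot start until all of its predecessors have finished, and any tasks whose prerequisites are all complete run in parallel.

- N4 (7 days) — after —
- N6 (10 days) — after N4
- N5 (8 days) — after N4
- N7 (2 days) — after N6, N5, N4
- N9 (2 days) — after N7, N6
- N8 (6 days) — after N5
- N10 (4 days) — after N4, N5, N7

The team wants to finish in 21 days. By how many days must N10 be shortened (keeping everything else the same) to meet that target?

Current finish: 23 days; target: 21.
N10 is on every critical path, so each day cut from N10 cuts the finish by one (this holds down to a finish of 21).
Need 23 − 21 = 2 days off N10 → N10 becomes 2 days, finish becomes 21.

2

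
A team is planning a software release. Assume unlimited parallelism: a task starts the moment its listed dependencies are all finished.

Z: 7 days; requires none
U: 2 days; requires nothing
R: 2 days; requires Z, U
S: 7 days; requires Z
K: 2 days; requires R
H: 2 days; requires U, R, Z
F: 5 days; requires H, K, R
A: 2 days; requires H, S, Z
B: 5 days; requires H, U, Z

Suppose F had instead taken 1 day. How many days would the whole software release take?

Actual critical path: Z→R→K→F = 7+2+2+5 = 16 ⇒ 16 days.
Since F is critical, the -4 change carries straight to that chain (now 12 days).
New critical path: Z→R→H→B = 7+2+2+5 = 16 ⇒ 16 days.

16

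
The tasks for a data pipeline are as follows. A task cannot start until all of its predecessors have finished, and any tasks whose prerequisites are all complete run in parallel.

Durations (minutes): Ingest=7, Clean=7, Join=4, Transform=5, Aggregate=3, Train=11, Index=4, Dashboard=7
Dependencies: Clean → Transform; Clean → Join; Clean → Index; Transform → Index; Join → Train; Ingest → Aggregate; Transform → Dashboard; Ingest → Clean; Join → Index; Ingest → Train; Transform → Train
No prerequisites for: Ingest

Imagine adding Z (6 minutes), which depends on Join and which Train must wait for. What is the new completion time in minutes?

Originally the schedule takes 30 minutes.
With Z inserted, Train now waits for max(Ingest, Transform, Join, Z).
New critical path: Ingest→Clean→Join→Z→Train = 7+7+4+6+11 = 35 ⇒ 35 minutes.

35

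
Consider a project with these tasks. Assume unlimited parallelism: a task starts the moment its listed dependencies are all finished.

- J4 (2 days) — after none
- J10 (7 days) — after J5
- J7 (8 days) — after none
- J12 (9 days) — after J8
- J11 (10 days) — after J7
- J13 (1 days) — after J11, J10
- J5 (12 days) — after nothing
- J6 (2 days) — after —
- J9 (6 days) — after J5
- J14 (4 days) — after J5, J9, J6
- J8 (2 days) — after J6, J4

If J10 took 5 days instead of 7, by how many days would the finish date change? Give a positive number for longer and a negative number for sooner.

0

The binding path is J5→J9→J14 = 12+6+4 = 22; finish at 22 days.
The longest path through J10 is only 20 days, so J10 has float 2.
No other chain overtakes it, so the finish is 22 days.
Change in finish: 22 − 22 = +0 days.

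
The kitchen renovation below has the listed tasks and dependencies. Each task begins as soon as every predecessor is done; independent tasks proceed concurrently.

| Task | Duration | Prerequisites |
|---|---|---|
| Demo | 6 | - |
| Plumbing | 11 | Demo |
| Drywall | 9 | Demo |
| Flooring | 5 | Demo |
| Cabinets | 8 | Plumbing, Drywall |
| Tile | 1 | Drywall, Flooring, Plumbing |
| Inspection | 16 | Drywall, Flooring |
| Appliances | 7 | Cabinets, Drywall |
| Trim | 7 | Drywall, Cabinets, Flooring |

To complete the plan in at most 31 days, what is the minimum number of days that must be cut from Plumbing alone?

1

Current finish: 32 days; target: 31.
Plumbing is on every critical path, so each day cut from Plumbing cuts the finish by one (this holds down to a finish of 31).
Need 32 − 31 = 1 day off Plumbing → Plumbing becomes 10 days, finish becomes 31.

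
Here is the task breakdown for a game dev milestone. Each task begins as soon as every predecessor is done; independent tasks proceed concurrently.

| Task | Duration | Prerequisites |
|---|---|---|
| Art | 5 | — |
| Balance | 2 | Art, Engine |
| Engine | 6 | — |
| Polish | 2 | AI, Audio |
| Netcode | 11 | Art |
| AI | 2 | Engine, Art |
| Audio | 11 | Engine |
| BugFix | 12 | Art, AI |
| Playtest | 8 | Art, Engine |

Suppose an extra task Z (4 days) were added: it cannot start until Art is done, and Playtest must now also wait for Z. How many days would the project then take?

20

Originally the project takes 20 days.
With Z inserted, Playtest now waits for max(Art, Engine, Z).
New critical path: Engine→AI→BugFix = 6+2+12 = 20 ⇒ 20 days.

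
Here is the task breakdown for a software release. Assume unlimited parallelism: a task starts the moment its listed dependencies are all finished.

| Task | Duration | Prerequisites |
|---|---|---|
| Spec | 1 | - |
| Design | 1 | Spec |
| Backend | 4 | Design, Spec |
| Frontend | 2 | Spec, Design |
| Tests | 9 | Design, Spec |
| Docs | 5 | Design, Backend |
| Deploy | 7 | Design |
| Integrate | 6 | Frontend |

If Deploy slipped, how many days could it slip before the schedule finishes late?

Spec→Design→Backend→Docs = 1+1+4+5 = 11 sets the makespan at 11 days.
The longest chain containing Deploy totals 9 days.
So Deploy can slip 11 − 9 = 2 days.

2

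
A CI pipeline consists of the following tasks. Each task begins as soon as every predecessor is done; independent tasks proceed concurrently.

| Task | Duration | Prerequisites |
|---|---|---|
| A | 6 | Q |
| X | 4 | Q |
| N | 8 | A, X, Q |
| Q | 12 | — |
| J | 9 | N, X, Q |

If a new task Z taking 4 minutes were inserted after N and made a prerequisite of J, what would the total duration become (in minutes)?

Originally the plan takes 35 minutes.
With Z inserted, J now waits for max(N, X, Q, Z).
New critical path: Q→A→N→Z→J = 12+6+8+4+9 = 39 ⇒ 39 minutes.

39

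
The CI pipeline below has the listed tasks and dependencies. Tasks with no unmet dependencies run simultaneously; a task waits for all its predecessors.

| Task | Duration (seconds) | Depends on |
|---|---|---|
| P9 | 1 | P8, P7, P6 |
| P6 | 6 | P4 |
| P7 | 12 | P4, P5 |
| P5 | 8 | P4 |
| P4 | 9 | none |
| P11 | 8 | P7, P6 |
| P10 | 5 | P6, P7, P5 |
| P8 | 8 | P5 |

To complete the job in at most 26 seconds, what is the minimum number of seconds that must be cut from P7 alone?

11

Current finish: 37 seconds; target: 26.
P7 is on every critical path, so each second cut from P7 cuts the finish by one (this holds down to a finish of 26).
Need 37 − 26 = 11 seconds off P7 → P7 becomes 1 second, finish becomes 26.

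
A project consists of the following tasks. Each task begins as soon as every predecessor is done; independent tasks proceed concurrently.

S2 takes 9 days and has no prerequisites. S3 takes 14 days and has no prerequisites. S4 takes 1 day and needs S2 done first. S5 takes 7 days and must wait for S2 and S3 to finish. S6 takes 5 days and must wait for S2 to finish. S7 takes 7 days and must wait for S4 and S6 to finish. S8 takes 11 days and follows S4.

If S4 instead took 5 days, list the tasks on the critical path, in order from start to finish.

The binding path is S2→S4→S8 = 9+1+11 = 21; finish at 21 days.
S4 is on the critical path; changing it to 5 makes that path 25 days.
That remains the longest chain; total 25 days.

S2, S4, S8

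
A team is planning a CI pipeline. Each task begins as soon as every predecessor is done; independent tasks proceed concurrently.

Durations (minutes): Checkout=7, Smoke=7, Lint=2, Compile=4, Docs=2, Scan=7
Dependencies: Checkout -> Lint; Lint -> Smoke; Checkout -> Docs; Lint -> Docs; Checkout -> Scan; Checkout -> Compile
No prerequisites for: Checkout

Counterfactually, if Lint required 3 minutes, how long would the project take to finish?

Critical path before the change: Checkout→Lint→Smoke = 7+2+7 = 16 giving 16 minutes.
Lint lies on that path, so at 3 minutes the path becomes 17 minutes.
The critical path is still Checkout→Lint→Smoke; finish is now 17 minutes.

17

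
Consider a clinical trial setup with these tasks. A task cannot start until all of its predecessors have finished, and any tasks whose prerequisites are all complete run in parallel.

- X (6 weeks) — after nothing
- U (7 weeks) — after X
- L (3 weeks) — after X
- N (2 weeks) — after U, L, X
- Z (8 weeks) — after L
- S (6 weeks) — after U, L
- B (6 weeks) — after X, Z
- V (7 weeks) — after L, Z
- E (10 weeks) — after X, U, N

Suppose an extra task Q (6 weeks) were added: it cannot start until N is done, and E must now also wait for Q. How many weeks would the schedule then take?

Originally the schedule takes 25 weeks.
With Q inserted, E now waits for max(X, U, N, Q).
New critical path: X→U→N→Q→E = 6+7+2+6+10 = 31 ⇒ 31 weeks.

31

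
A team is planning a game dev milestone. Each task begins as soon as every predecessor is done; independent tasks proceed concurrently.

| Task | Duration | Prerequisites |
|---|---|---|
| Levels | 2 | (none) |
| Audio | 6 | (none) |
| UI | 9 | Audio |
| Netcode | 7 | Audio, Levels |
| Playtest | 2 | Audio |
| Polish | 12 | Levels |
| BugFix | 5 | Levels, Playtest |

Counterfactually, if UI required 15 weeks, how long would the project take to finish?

As given, the longest chain is Audio→UI = 6+9 = 15, so the finish is 15 weeks.
UI lies on that path, so at 15 weeks the path becomes 21 weeks.
No other chain overtakes it, so the finish is 21 weeks.

21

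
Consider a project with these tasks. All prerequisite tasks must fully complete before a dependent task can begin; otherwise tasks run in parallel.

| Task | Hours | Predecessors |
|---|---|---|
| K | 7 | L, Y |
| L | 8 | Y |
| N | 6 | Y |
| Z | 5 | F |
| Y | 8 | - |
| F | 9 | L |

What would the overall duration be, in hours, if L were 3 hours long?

25

Critical path before the change: Y→L→F→Z = 8+8+9+5 = 30 giving 30 hours.
L is on the critical path; changing it to 3 makes that path 25 hours.
That remains the longest chain; total 25 hours.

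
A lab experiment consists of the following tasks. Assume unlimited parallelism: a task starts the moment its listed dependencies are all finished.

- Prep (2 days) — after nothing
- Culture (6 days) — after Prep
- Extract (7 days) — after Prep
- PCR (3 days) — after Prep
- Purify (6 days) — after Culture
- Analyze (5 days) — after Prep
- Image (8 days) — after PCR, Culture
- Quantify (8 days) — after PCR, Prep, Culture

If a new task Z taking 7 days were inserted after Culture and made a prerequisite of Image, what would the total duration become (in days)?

23

Originally the schedule takes 16 days.
With Z inserted, Image now waits for max(PCR, Culture, Z).
New critical path: Prep→Culture→Z→Image = 2+6+7+8 = 23 ⇒ 23 days.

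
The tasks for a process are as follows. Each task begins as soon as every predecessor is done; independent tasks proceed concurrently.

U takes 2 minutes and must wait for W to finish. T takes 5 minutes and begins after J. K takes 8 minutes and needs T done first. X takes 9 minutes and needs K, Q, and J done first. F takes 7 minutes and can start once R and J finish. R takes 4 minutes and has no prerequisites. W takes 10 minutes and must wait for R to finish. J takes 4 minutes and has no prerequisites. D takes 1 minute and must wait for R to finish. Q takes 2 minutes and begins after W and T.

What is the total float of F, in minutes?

15

J→T→K→X = 4+5+8+9 = 26 sets the makespan at 26 minutes.
The longest chain containing F totals 11 minutes.
So F can slip 26 − 11 = 15 minutes.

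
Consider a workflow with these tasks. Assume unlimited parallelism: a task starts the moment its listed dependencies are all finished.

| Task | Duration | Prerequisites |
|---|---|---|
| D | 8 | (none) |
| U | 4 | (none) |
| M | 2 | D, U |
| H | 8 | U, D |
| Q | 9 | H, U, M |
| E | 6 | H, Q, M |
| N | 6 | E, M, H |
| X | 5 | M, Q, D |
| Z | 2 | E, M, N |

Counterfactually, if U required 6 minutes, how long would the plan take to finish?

Critical path before the change: D→H→Q→E→N→Z = 8+8+9+6+6+2 = 39 giving 39 minutes.
The longest path through U is only 35 minutes, so U has float 4.
No other chain overtakes it, so the finish is 39 minutes.

39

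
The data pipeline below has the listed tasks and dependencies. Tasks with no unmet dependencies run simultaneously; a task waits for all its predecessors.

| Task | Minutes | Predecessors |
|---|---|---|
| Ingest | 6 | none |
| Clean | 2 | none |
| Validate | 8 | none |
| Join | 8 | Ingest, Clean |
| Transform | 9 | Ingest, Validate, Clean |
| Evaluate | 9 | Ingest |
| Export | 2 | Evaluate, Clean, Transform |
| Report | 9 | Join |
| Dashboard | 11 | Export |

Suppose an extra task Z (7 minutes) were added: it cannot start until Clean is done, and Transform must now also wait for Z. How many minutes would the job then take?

Originally the job takes 30 minutes.
With Z inserted, Transform now waits for max(Ingest, Validate, Clean, Z).
New critical path: Clean→Z→Transform→Export→Dashboard = 2+7+9+2+11 = 31 ⇒ 31 minutes.

31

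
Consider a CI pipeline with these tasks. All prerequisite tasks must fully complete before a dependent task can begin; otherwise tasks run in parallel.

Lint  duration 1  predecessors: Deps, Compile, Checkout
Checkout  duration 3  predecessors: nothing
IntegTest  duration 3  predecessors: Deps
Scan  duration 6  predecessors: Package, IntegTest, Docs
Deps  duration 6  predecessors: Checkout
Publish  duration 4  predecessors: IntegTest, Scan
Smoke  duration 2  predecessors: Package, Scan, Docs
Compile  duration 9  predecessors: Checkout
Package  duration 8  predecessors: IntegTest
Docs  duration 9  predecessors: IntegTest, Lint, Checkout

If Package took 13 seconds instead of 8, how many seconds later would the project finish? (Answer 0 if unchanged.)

3

Actual critical path: Checkout→Compile→Lint→Docs→Scan→Publish = 3+9+1+9+6+4 = 32 ⇒ 32 seconds.
Package has 2 seconds of float (longest path through it is 30).
The binding chain switches to Checkout→Deps→IntegTest→Package→Scan→Publish = 3+6+3+13+6+4 = 35; finish 35 seconds.
Change in finish: 35 − 32 = +3 seconds.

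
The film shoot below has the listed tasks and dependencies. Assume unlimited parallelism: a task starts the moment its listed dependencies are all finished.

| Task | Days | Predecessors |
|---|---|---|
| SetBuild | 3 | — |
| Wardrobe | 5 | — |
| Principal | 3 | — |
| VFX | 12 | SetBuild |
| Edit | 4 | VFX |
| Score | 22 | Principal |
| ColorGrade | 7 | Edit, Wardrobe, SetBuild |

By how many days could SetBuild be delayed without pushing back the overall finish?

0

SetBuild→VFX→Edit→ColorGrade = 3+12+4+7 = 26 sets the makespan at 26 days.
SetBuild finishes as early as 3 and must finish by 3.
Float = 26 − 26 = 0.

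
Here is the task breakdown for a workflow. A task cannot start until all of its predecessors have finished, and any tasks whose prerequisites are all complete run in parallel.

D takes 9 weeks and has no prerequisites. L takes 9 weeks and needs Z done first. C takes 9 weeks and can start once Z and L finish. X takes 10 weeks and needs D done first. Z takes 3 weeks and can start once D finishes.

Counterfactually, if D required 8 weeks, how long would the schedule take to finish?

As given, the longest chain is D→Z→L→C = 9+3+9+9 = 30, so the finish is 30 weeks.
D lies on that path, so at 8 weeks the path becomes 29 weeks.
No other chain overtakes it, so the finish is 29 weeks.

29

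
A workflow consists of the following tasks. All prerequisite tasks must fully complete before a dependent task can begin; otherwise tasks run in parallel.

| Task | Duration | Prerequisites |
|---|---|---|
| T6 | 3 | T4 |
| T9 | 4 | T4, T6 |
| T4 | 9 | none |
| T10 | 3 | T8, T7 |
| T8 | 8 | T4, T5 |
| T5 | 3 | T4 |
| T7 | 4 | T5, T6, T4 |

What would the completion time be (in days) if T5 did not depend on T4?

20

Before: longest chain T4→T5→T8→T10 = 9+3+8+3 = 23, finish 23.
Without T4→T5, T5's earliest start moves from 9 to 0.
After: T4→T8→T10 = 9+8+3 = 20 → 20 days.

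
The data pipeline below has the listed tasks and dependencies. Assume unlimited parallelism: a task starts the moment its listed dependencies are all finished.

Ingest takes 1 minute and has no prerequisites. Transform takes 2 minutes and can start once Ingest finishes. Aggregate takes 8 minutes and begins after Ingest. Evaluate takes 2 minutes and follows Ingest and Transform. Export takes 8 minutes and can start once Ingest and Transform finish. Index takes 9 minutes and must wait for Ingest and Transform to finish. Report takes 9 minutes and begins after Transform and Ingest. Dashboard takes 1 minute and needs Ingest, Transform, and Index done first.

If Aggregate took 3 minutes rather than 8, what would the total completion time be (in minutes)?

13

As given, the longest chain is Ingest→Transform→Index→Dashboard = 1+2+9+1 = 13, so the finish is 13 minutes.
The longest path through Aggregate is only 9 minutes, so Aggregate has float 4.
The critical path is still Ingest→Transform→Index→Dashboard; finish is now 13 minutes.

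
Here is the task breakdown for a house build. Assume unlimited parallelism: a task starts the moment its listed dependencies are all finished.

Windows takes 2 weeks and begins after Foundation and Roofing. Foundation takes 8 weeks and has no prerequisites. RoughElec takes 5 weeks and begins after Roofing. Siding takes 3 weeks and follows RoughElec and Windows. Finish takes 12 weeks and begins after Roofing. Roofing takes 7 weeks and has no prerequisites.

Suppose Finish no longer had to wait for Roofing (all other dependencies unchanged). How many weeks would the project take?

With the dependency in place, Roofing→Finish = 7+12 = 19 sets the finish at 19 weeks.
Without Roofing→Finish, Finish's earliest start moves from 7 to 0.
New critical path: Roofing→RoughElec→Siding = 7+5+3 = 15 ⇒ 15 weeks.

15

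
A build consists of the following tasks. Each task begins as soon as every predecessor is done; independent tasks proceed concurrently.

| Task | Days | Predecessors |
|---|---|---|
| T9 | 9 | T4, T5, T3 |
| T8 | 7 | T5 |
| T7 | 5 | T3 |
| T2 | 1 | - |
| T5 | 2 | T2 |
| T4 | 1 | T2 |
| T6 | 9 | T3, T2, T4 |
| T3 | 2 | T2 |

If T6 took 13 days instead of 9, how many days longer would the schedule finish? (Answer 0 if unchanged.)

4

Actual critical path: T2→T3→T6 = 1+2+9 = 12 ⇒ 12 days.
T6 lies on that path, so at 13 days the path becomes 16 days.
That remains the longest chain; total 16 days.
Change in finish: 16 − 12 = +4 days.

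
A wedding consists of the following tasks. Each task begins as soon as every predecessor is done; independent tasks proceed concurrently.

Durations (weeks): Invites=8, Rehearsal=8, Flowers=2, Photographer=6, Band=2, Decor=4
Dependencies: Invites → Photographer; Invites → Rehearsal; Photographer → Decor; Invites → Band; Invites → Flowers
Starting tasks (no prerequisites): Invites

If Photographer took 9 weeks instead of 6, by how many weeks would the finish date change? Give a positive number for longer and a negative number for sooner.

3

Critical path before the change: Invites→Photographer→Decor = 8+6+4 = 18 giving 18 weeks.
Since Photographer is critical, the +3 change carries straight to that chain (now 21 weeks).
That remains the longest chain; total 21 weeks.
Change in finish: 21 − 18 = +3 weeks.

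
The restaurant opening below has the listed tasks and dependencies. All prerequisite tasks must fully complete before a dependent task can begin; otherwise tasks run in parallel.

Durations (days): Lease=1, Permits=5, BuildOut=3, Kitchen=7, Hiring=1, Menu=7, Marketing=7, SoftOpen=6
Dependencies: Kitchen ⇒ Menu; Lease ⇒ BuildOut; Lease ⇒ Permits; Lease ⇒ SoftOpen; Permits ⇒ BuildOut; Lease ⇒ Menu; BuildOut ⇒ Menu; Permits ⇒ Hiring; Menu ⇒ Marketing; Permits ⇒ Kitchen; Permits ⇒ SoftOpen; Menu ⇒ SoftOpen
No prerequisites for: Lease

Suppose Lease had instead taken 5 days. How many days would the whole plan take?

31

Baseline: Lease→Permits→Kitchen→Menu→Marketing = 1+5+7+7+7 = 27 → 27 days.
Lease lies on that path, so at 5 days the path becomes 31 days.
No other chain overtakes it, so the finish is 31 days.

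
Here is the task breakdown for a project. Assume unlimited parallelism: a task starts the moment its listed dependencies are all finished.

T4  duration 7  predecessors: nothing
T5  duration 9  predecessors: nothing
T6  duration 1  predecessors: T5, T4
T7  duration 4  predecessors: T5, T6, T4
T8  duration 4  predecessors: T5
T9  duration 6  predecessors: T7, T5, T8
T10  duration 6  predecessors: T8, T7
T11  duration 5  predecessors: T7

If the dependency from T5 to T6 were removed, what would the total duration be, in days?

19

Before: longest chain T5→T6→T7→T9 = 9+1+4+6 = 20, finish 20.
Without T5→T6, T6's earliest start moves from 9 to 7.
The longest chain is now T5→T7→T9 = 9+4+6 = 19, so the job takes 19 days.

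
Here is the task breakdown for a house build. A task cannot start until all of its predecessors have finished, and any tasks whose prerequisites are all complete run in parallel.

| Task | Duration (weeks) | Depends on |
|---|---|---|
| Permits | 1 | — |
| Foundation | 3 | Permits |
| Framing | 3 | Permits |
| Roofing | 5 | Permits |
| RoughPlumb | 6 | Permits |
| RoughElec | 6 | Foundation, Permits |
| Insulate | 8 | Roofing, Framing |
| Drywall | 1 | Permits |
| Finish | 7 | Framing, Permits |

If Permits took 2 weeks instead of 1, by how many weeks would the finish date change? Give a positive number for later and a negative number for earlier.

1

As given, the longest chain is Permits→Roofing→Insulate = 1+5+8 = 14, so the finish is 14 weeks.
Since Permits is critical, the +1 change carries straight to that chain (now 15 weeks).
No other chain overtakes it, so the finish is 15 weeks.
Change in finish: 15 − 14 = +1 weeks.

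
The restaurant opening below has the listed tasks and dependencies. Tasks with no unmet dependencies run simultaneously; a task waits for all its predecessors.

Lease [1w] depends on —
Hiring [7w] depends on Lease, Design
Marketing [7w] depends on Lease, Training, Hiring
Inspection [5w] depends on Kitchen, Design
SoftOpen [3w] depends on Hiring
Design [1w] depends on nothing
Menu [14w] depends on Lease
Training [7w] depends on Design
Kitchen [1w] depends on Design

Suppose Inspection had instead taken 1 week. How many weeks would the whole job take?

15

Actual critical path: Lease→Hiring→Marketing = 1+7+7 = 15 ⇒ 15 weeks.
Inspection is off the critical path — its longest chain is 7 weeks, giving 8 of slack.
That remains the longest chain; total 15 weeks.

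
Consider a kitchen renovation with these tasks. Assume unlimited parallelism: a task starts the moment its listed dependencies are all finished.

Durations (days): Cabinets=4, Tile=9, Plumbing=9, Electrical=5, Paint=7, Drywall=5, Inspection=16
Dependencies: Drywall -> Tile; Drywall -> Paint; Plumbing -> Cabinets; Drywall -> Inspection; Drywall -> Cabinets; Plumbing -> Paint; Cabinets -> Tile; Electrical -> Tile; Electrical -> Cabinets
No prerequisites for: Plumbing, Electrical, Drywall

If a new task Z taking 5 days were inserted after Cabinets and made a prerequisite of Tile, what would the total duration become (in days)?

Originally the job takes 22 days.
With Z inserted, Tile now waits for max(Drywall, Electrical, Cabinets, Z).
New critical path: Plumbing→Cabinets→Z→Tile = 9+4+5+9 = 27 ⇒ 27 days.

27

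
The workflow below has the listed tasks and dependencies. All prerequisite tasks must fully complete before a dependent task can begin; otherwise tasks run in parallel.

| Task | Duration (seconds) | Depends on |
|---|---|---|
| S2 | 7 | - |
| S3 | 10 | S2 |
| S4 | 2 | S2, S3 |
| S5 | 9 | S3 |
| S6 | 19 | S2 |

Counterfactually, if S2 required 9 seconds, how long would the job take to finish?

28

Baseline: S2→S3→S5 = 7+10+9 = 26 → 26 seconds.
S2 is on the critical path; changing it to 9 makes that path 28 seconds.
The critical path is still S2→S3→S5; finish is now 28 seconds.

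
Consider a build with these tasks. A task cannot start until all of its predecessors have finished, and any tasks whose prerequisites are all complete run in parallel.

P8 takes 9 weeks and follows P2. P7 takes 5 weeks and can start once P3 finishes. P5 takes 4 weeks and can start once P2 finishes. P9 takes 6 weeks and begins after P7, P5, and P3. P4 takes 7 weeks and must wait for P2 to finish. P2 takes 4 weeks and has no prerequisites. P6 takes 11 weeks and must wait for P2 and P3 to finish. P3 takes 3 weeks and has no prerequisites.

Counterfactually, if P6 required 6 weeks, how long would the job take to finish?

As given, the longest chain is P2→P6 = 4+11 = 15, so the finish is 15 weeks.
P6 is on the critical path; changing it to 6 makes that path 10 weeks.
The binding chain switches to P2→P5→P9 = 4+4+6 = 14; finish 14 weeks.

14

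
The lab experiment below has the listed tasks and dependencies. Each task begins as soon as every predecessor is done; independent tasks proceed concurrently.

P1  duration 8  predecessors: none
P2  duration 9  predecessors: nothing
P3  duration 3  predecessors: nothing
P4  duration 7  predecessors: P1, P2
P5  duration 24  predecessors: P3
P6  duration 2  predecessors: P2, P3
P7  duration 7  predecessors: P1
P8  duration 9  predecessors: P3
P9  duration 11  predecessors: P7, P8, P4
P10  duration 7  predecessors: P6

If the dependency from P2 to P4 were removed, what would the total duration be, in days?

27

Original critical path: P2→P4→P9 = 9+7+11 = 27 ⇒ 27 days.
Without P2→P4, P4's earliest start moves from 9 to 8.
After: P3→P5 = 3+24 = 27 → 27 days.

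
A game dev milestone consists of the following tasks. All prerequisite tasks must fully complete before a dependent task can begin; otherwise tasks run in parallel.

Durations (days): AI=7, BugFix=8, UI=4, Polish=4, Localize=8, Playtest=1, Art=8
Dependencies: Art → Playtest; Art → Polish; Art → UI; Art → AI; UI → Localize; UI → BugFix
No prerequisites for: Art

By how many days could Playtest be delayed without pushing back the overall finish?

11

Critical path: Art→UI→BugFix = 8+4+8 = 20, so the finish is 20 days.
Longest path through Playtest: 9 days (earliest finish 9, latest finish 20).
Float = 20 − 9 = 11.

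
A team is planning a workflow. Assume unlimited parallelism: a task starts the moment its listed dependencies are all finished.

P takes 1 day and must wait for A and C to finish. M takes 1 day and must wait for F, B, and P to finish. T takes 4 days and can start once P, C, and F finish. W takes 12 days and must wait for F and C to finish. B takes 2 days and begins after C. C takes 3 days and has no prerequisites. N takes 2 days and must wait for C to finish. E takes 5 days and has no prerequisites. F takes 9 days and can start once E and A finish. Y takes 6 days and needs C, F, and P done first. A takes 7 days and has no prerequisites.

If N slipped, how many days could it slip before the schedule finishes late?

23

The longest chain is A→F→W = 7+9+12 = 28; overall finish 28 days.
The longest chain containing N totals 5 days.
So N can slip 28 − 5 = 23 days.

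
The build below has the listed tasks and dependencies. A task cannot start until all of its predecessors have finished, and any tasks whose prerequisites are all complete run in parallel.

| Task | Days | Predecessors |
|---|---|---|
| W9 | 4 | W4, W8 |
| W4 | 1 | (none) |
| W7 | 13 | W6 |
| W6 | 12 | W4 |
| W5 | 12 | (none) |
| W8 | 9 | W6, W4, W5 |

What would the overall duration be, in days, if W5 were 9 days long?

26

Baseline: W4→W6→W7 = 1+12+13 = 26 → 26 days.
W5 is off the critical path — its longest chain is 25 days, giving 1 of slack.
The critical path is still W4→W6→W7; finish is now 26 days.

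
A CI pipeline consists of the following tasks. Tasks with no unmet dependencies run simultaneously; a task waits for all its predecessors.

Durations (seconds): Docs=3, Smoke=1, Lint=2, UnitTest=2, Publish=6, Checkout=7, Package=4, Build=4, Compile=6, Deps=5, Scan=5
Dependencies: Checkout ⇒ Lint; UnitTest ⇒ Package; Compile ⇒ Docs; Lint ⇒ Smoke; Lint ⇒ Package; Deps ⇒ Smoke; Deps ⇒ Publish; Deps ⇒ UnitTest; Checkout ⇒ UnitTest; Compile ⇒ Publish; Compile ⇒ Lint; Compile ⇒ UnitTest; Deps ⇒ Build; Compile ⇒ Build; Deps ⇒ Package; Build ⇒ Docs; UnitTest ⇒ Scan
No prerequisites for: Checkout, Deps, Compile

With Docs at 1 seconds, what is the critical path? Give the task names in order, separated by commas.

Checkout, UnitTest, Scan

As given, the longest chain is Checkout→UnitTest→Scan = 7+2+5 = 14, so the finish is 14 seconds.
Docs has 1 second of float (longest path through it is 13).
The critical path is still Checkout→UnitTest→Scan; finish is now 14 seconds.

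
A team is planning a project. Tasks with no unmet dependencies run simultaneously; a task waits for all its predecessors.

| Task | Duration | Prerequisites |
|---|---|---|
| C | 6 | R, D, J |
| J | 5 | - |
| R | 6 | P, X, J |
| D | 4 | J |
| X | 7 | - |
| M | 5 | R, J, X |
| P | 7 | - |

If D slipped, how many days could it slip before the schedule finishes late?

Critical path: X→R→C = 7+6+6 = 19, so the finish is 19 days.
The longest chain containing D totals 15 days.
So D can slip 13 − 9 = 4 days.

4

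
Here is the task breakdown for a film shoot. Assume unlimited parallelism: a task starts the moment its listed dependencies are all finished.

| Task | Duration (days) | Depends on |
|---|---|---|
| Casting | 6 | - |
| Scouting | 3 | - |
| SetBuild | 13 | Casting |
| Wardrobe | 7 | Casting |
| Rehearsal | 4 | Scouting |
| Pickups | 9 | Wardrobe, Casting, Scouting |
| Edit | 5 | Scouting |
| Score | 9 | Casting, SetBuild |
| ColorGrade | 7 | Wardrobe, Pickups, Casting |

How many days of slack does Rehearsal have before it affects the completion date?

Casting→Wardrobe→Pickups→ColorGrade = 6+7+9+7 = 29 sets the makespan at 29 days.
Longest path through Rehearsal: 7 days (earliest finish 7, latest finish 29).
So Rehearsal can slip 29 − 7 = 22 days.

22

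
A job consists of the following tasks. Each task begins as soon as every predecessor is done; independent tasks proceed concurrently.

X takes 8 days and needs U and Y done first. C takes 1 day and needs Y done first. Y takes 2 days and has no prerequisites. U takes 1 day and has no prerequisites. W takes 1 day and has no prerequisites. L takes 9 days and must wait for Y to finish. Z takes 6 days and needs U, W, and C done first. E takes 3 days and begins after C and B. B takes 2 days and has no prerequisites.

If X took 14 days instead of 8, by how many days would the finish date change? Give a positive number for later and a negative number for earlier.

As given, the longest chain is Y→L = 2+9 = 11, so the finish is 11 days.
X is off the critical path — its longest chain is 10 days, giving 1 of slack.
The binding chain switches to Y→X = 2+14 = 16; finish 16 days.
Change in finish: 16 − 11 = +5 days.

5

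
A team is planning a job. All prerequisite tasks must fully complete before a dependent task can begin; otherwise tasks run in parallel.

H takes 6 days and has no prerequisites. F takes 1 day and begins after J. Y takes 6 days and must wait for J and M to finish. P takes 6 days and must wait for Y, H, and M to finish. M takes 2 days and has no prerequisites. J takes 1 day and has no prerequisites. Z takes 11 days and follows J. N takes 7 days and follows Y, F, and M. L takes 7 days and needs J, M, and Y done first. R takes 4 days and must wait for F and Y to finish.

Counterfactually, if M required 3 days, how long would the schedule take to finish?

16

The binding path is M→Y→N = 2+6+7 = 15; finish at 15 days.
M lies on that path, so at 3 days the path becomes 16 days.
No other chain overtakes it, so the finish is 16 days.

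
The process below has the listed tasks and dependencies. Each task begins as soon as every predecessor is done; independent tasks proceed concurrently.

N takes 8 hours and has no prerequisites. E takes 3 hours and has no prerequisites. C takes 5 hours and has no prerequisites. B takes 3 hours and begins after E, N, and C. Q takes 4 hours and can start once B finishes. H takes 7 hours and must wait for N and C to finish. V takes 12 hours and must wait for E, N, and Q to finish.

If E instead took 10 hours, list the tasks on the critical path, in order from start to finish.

Actual critical path: N→B→Q→V = 8+3+4+12 = 27 ⇒ 27 hours.
The longest path through E is only 22 hours, so E has float 5.
Now E→B→Q→V = 10+3+4+12 = 29 is longest, so the finish becomes 29 hours.

E, B, Q, V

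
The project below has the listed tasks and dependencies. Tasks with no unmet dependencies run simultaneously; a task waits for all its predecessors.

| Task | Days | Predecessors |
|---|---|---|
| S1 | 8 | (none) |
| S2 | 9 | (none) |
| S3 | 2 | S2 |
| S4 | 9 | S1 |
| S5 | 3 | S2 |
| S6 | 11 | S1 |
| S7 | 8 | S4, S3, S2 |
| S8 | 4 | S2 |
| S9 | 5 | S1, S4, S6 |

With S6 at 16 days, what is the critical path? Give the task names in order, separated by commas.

S1, S6, S9

As given, the longest chain is S1→S4→S7 = 8+9+8 = 25, so the finish is 25 days.
S6 has 1 day of float (longest path through it is 24).
The binding chain switches to S1→S6→S9 = 8+16+5 = 29; finish 29 days.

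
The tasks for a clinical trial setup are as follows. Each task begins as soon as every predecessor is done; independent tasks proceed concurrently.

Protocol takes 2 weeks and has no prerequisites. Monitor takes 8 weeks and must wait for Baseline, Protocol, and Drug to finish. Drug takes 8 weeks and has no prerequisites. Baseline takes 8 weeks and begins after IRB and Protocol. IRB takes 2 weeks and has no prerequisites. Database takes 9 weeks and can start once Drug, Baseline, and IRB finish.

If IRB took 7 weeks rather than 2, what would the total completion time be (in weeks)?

Critical path before the change: IRB→Baseline→Database = 2+8+9 = 19 giving 19 weeks.
IRB is on the critical path; changing it to 7 makes that path 24 weeks.
No other chain overtakes it, so the finish is 24 weeks.

24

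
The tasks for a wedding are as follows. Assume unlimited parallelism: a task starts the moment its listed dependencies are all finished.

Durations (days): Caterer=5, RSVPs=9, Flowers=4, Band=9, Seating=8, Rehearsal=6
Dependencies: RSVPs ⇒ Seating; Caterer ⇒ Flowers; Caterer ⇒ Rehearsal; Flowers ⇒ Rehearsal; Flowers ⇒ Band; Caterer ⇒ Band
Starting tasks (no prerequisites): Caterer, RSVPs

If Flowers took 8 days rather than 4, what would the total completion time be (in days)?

22

Baseline: Caterer→Flowers→Band = 5+4+9 = 18 → 18 days.
Since Flowers is critical, the +4 change carries straight to that chain (now 22 days).
That remains the longest chain; total 22 days.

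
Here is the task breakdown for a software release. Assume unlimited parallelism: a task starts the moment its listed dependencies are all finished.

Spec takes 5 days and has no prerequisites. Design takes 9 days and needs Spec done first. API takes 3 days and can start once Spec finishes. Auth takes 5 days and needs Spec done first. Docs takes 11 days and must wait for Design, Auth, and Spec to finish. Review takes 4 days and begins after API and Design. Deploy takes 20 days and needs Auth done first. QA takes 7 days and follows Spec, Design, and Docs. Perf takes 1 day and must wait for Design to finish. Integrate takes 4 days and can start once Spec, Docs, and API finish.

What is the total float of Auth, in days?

2

Critical path: Spec→Design→Docs→QA = 5+9+11+7 = 32, so the finish is 32 days.
Auth finishes as early as 10 and must finish by 12.
Slack of Auth = 7 − 5 = 2 days.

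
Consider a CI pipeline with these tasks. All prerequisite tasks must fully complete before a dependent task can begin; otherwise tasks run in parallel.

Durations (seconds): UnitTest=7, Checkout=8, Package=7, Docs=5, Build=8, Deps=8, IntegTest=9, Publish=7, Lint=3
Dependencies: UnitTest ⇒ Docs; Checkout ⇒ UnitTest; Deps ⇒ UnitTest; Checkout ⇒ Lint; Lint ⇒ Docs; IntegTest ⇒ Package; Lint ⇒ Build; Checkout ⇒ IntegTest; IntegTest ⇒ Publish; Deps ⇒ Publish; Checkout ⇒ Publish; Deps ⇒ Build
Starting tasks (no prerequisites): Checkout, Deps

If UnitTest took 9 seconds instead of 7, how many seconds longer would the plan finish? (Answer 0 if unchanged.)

0

Actual critical path: Checkout→IntegTest→Package = 8+9+7 = 24 ⇒ 24 seconds.
UnitTest is off the critical path — its longest chain is 20 seconds, giving 4 of slack.
No other chain overtakes it, so the finish is 24 seconds.
Change in finish: 24 − 24 = +0 seconds.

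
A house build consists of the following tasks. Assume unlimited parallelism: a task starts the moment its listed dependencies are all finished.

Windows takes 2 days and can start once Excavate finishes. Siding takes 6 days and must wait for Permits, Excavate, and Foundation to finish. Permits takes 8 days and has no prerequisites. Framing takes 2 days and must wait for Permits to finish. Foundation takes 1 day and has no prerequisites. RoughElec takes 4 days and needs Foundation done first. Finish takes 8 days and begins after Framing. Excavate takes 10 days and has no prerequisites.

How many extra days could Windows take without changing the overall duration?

6

The longest chain is Permits→Framing→Finish = 8+2+8 = 18; overall finish 18 days.
Longest path through Windows: 12 days (earliest finish 12, latest finish 18).
So Windows can slip 18 − 12 = 6 days.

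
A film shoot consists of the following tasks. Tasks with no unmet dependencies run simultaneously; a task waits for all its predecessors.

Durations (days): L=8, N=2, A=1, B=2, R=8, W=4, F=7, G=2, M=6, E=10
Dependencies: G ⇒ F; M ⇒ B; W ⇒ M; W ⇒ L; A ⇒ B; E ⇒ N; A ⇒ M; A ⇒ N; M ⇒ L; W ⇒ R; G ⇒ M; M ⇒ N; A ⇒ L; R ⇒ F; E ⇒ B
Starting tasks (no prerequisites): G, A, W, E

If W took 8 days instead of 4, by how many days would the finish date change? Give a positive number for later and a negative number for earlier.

Baseline: W→R→F = 4+8+7 = 19 → 19 days.
W is on the critical path; changing it to 8 makes that path 23 days.
The critical path is still W→R→F; finish is now 23 days.
Change in finish: 23 − 19 = +4 days.

4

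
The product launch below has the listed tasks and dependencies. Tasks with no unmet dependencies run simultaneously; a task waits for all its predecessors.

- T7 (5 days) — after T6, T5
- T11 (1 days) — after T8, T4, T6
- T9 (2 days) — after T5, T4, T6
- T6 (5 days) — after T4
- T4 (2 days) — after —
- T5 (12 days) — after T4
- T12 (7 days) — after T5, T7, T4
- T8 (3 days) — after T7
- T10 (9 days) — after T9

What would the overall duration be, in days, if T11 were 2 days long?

The binding path is T4→T5→T7→T12 = 2+12+5+7 = 26; finish at 26 days.
The longest path through T11 is only 23 days, so T11 has float 3.
That remains the longest chain; total 26 days.

26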